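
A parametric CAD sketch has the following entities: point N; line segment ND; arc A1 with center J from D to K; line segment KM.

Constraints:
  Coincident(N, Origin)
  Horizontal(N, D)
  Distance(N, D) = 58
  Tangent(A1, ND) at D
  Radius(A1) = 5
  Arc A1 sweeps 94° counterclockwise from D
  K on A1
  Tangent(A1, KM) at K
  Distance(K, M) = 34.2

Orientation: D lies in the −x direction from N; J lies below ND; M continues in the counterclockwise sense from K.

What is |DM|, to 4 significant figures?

39.55

N is at the origin; ND is horizontal with |ND| = 58.0 and D on the −x side, so D = (-58.00, 0.000). A1 meets ND tangentially, so JD is at right angles to ND, so J = D + (0, -5) = (-58.00, -5.000). On A1, D sits at bearing 90° from J; a 94° counterclockwise sweep puts K at bearing 184°, so K = J + 5.0·(cos 184°, sin 184°) = (-62.99, -5.349). A1 meets KM tangentially, so JK is at right angles to KM, so KM runs along (−sin 184°, cos 184°); with |KM| = 34.2, M = (-60.60, -39.47). Then |DM| = |M − D| = 39.55.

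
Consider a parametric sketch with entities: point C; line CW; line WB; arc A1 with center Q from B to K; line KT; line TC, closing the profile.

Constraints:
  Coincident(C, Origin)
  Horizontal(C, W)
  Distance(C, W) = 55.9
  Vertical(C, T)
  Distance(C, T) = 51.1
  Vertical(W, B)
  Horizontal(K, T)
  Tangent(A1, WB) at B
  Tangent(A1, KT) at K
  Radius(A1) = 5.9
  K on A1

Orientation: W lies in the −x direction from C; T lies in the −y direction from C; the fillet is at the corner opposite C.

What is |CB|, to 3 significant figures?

71.9

C is at the origin; C and W share the same y with |CW| = 55.9 and W on the −x side, so W = (-55.9, 0.00). CT is vertical with |CT| = 51.1 and T on the −y side, so T = (0.00, -51.1). The virtual corner opposite C is at (-55.9, -51.1). The tangent condition forces QB to be normal to WB and tangency of A1 to KT means the radius QK is perpendicular to KT, with radius 5.9, so the center Q sits 5.9 in from both sides at Q = (-50.0, -45.2). That places the tangent points at B = (-55.9, -45.2) on WB and K = (-50.0, -51.1) on KT. Then |CB| = |B − C| = 71.9.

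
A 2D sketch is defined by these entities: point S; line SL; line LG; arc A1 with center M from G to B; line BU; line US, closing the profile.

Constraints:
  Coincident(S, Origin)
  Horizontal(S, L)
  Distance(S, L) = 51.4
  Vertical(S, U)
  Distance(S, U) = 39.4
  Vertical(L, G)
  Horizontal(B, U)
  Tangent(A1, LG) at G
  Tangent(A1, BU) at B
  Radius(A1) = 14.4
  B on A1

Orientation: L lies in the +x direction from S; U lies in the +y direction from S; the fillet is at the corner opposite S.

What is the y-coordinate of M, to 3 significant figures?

25.0

S is at the origin; S and L share the same y with |SL| = 51.4 and L on the +x side, so L = (51.4, 0.00). SU is vertical with |SU| = 39.4 and U on the +y side, so U = (0.00, 39.4). The virtual corner opposite S is at (51.4, 39.4). Tangency of A1 to LG means the radius MG is perpendicular to LG and the tangent condition forces MB to be normal to BU, with radius 14.4, so the center M sits 14.4 in from both sides at M = (37.0, 25.0). So M.y = 25.0.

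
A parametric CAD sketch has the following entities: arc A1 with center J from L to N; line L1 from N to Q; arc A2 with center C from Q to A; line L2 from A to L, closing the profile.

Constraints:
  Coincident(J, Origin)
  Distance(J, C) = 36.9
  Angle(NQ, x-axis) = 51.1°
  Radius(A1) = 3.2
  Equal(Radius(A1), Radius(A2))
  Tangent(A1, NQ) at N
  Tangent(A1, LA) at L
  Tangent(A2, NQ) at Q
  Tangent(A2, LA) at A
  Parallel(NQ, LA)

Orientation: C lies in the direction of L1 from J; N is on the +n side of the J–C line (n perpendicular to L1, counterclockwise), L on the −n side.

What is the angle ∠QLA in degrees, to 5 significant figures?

9.8396°

Tangency of A1 to both parallel lines with radius 3.2 puts N and L at J ± 3.2·n: N = (-2.4904, 2.0095), L = (2.4904, -2.0095). Equal radii place Q and A the same way about C: Q = C + 3.2·n = (20.681, 30.727), A = C − 3.2·n = (25.662, 26.708). Then cos ∠QLA = LQ·LA / (|LQ||LA|), giving 9.8396°.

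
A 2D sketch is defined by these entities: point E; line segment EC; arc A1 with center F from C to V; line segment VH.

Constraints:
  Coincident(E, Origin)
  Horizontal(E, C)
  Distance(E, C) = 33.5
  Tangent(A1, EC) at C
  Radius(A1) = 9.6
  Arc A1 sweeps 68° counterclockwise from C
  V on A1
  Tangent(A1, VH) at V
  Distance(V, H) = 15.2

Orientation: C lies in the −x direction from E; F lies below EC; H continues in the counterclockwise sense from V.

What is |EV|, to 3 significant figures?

42.8

Tangency of A1 to EC means the radius FC is perpendicular to EC, so F = C + (0, -9.6) = (-33.5, -9.60). On A1, C sits at bearing 90° from F; a 68° counterclockwise sweep puts V at bearing 158°, so V = F + 9.6·(cos 158°, sin 158°) = (-42.4, -6.00). Then |EV| = |V − E| = 42.8.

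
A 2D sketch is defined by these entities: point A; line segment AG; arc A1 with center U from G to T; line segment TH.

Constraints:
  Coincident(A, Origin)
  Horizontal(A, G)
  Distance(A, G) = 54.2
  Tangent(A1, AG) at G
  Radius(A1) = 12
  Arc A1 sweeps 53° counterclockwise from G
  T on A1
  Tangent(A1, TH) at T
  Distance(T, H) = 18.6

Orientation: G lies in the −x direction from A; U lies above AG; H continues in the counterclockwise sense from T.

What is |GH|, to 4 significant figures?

28.59

On A1, G sits at bearing -90° from U; a 53° counterclockwise sweep puts T at bearing -37°, so T = U + 12.0·(cos -37°, sin -37°) = (-44.62, 4.778). A1 meets TH tangentially, so UT is at right angles to TH, so TH runs along (−sin -37°, cos -37°); with |TH| = 18.6, H = (-33.42, 19.63). Then |GH| = |H − G| = 28.59.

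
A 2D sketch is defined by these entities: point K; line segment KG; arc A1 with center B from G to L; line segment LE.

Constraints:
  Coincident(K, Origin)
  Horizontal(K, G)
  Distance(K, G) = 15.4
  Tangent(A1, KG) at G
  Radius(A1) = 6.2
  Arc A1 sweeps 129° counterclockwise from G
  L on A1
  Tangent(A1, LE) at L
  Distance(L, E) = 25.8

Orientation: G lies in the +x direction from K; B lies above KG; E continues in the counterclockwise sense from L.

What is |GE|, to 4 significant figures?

32.24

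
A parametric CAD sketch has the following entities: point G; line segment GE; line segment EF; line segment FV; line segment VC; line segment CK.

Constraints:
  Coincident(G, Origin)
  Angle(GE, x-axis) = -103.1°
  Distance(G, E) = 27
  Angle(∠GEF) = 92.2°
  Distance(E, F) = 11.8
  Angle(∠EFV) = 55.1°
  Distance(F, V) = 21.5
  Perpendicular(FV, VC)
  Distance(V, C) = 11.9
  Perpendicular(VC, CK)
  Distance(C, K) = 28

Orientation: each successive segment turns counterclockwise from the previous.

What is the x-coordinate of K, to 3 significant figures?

-3.77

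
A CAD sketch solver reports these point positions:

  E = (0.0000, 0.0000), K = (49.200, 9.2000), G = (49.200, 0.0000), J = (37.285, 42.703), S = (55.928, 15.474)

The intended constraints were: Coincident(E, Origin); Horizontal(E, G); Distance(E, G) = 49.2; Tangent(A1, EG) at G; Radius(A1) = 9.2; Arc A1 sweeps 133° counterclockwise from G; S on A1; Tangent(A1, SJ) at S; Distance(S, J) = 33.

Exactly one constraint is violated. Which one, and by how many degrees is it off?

Tangent(A1, SJ) at S — off by 8.60°.

E = (0.00, 0.00) ✓; E.y = 0.00, G.y = 0.00 ✓; |EG| = 49.20 ✓; ∠(KG, GE) = 90.00° ✓; |KG| = 9.200 ✓; bearing(K→S) − bearing(K→G) = 133.0° ✓; |KS| = 9.199 ✓; ∠(KS, SJ) = 98.60° ✗; |SJ| = 33.00 ✓.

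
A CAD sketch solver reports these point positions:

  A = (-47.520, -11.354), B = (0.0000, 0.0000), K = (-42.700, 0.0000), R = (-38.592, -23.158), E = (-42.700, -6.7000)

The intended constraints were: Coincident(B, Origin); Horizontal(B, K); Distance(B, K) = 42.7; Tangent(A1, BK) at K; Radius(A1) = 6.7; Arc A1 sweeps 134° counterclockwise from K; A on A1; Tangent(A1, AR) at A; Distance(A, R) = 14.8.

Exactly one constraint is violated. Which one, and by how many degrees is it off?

Tangent(A1, AR) at A — off by 6.89°.

B = (0.00, 0.00) ✓; B.y = 0.00, K.y = 0.00 ✓; |BK| = 42.70 ✓; ∠(EK, KB) = 90.00° ✓; |EK| = 6.700 ✓; bearing(E→A) − bearing(E→K) = 134.0° ✓; |EA| = 6.700 ✓; ∠(EA, AR) = 96.89° ✗; |AR| = 14.80 ✓.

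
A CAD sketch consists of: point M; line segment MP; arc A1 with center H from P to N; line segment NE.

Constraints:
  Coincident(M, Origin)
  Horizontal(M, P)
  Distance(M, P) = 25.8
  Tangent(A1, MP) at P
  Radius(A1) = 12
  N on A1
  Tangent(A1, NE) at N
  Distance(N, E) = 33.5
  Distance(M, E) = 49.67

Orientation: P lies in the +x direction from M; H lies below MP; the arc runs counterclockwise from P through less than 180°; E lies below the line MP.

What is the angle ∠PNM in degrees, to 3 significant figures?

88.4°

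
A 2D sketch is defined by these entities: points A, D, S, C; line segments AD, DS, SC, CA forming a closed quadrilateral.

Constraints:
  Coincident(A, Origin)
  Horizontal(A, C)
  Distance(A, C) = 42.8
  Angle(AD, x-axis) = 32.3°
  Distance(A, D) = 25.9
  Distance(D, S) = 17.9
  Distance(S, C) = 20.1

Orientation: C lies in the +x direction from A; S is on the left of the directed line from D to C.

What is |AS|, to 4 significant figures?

43.52

Checks: |DS| = 17.90 ✓; |SC| = 20.10 ✓.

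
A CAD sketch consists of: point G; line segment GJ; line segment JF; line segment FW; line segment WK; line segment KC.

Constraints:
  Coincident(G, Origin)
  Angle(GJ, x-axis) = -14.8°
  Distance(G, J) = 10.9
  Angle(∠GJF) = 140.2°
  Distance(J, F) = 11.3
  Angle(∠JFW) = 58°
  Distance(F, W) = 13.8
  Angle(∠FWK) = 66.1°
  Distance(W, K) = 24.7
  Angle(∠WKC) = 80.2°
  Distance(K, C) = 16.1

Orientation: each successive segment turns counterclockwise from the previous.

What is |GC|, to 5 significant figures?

25.953

G is at the origin; GJ runs at -14.8° with length 10.9, so J = (10.538, -2.7844). ∠GJF = 140.2° gives JF at 25.000° from the x-axis; with |JF| = 11.3, F = (20.780, 1.9912). ∠JFW = 58.0° gives FW at 147.00° from the x-axis; with |FW| = 13.8, W = (9.2060, 9.5072). ∠FWK = 66.1° gives WK at -99.100° from the x-axis; with |WK| = 24.7, K = (5.2995, -14.882). ∠WKC = 80.2° gives KC at 0.70000° from the x-axis; with |KC| = 16.1, C = (21.398, -14.685). Then |GC| = |C − G| = 25.953.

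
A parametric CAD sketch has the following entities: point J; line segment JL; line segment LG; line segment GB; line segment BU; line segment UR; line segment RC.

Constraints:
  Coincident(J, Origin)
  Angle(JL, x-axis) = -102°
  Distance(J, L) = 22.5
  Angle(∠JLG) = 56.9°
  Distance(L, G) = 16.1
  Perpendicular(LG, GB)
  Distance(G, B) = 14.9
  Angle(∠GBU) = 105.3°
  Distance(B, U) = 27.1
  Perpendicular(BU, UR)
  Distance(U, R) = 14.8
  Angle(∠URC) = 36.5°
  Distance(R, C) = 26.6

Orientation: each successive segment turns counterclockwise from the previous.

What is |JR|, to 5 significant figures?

28.473

∠GBU = 105.3° gives BU at -174.20° from the x-axis; with |BU| = 27.1, U = (-21.983, -5.0500). BU is perpendicular to UR, so UR runs at -84.200°; with |UR| = 14.8, R = (-20.487, -19.774). Then |JR| = |R − J| = 28.473.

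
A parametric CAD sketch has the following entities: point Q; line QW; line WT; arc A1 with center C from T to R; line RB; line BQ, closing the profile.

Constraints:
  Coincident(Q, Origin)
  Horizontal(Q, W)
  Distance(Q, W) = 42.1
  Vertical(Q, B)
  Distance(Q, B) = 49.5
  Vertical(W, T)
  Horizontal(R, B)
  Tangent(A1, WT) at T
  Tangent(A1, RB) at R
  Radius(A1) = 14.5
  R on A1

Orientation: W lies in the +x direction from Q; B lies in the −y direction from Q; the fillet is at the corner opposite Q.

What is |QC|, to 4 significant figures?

44.57

QB is vertical with |QB| = 49.5 and B on the −y side, so B = (0.000, -49.50). The virtual corner opposite Q is at (42.10, -49.50). The tangent condition forces CT to be normal to WT and since A1 is tangent to RB there, CR ⟂ RB, with radius 14.5, so the center C sits 14.5 in from both sides at C = (27.60, -35.00). Then |QC| = |C − Q| = 44.57.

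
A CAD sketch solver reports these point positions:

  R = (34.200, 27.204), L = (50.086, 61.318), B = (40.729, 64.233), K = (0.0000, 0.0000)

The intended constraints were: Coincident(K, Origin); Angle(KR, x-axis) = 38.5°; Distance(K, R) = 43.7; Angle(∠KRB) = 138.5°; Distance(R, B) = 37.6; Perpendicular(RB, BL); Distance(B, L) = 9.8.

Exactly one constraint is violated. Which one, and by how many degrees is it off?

Perpendicular(RB, BL) — off by 7.30°.

K = (0.00, 0.00) ✓; KR at 38.50° ✓; |KR| = 43.70 ✓; ∠KRB = 138.5° ✓; |RB| = 37.60 ✓; ∠(RB, BL) = 97.30° ✗; |BL| = 9.801 ✓.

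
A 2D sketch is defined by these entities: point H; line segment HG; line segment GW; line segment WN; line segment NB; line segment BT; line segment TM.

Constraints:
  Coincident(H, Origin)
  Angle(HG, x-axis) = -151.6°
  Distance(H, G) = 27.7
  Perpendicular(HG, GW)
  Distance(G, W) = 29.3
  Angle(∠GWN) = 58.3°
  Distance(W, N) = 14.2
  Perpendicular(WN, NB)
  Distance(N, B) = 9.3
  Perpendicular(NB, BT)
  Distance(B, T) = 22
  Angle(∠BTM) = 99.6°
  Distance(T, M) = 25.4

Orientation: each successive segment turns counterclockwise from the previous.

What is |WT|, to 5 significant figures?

12.138

H is at the origin; HG runs at -151.6° with length 27.7, so G = (-24.366, -13.175). HG is perpendicular to GW, so GW runs at -61.600°; with |GW| = 29.3, W = (-10.430, -38.948). ∠GWN = 58.3° gives WN at 60.100° from the x-axis; with |WN| = 14.2, N = (-3.3520, -26.639). The perpendicularity gives NB at right angles to WN, so NB runs at 150.10°; with |NB| = 9.3, B = (-11.414, -22.003). NB is perpendicular to BT, so BT runs at -119.90°; with |BT| = 22.0, T = (-22.381, -41.074). Then |WT| = |T − W| = 12.138.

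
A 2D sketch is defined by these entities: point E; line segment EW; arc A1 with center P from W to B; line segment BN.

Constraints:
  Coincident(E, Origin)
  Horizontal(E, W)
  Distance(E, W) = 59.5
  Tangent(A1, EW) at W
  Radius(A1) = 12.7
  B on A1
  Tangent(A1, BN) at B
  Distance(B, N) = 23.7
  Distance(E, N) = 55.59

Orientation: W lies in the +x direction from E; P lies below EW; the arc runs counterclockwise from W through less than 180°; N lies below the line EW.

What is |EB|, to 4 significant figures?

48.18

Checks: |PB| = 12.70 ✓; ∠(PB, BN) = 90.00° ✓; |BN| = 23.70 ✓; |EN| = 55.59 ✓.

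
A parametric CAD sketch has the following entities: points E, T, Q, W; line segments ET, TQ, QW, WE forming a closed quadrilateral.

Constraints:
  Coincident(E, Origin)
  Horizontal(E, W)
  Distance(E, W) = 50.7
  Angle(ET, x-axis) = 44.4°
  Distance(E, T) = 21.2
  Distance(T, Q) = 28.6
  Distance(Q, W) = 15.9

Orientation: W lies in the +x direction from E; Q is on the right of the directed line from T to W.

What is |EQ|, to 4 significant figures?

36.01

Checks: |TQ| = 28.60 ✓; |QW| = 15.90 ✓.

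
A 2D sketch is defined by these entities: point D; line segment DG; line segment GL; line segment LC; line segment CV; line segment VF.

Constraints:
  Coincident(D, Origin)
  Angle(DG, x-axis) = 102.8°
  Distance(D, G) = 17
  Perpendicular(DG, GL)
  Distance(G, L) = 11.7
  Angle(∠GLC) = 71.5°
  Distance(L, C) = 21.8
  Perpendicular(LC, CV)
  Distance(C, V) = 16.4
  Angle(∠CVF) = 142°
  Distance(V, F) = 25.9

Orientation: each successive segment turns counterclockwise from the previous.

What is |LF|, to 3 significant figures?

37.3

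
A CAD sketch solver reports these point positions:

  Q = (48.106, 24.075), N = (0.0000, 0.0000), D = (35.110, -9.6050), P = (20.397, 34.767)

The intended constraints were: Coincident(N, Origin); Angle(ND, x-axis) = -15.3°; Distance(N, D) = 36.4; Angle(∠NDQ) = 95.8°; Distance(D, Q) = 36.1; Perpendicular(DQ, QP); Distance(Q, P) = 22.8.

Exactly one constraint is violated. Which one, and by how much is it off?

Distance(Q, P) = 22.8 — off by 6.90.

N = (0.00, 0.00) ✓; ND at -15.30° ✓; |ND| = 36.40 ✓; ∠NDQ = 95.80° ✓; |DQ| = 36.10 ✓; ∠(DQ, QP) = 90.00° ✓; |QP| = 29.70 ✗.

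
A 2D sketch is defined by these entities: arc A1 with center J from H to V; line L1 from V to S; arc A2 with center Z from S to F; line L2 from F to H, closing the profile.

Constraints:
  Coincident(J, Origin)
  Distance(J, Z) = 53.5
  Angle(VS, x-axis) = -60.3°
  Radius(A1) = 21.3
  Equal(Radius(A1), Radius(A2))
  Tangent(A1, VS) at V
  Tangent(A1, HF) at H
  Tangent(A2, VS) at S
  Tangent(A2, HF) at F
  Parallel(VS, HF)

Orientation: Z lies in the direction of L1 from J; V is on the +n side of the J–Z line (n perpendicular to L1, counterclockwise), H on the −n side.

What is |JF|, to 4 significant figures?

57.58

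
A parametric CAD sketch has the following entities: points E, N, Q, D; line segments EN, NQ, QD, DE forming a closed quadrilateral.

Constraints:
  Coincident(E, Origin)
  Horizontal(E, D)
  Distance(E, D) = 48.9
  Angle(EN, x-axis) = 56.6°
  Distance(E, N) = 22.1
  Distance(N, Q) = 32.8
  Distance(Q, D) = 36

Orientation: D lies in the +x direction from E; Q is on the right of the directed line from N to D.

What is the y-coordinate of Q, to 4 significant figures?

-14.15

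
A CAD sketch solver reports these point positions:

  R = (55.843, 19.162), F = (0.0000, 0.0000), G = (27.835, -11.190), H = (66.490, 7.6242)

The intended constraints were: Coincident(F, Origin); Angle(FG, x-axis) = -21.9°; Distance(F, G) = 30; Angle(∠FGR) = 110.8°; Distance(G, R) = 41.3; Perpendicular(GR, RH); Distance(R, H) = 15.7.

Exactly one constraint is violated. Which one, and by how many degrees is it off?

Perpendicular(GR, RH) — off by 4.60°.

F = (0.00, 0.00) ✓; FG at -21.90° ✓; |FG| = 30.00 ✓; ∠FGR = 110.8° ✓; |GR| = 41.30 ✓; ∠(GR, RH) = 94.60° ✗; |RH| = 15.70 ✓.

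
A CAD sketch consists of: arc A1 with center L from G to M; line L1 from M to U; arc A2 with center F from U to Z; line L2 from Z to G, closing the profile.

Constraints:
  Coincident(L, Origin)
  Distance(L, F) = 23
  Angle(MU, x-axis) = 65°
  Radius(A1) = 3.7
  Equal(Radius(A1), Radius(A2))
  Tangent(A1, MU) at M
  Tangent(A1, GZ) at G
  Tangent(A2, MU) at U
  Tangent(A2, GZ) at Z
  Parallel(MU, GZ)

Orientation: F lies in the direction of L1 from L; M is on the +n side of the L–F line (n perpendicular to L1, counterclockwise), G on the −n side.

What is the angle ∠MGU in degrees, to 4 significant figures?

72.16°

The slot axis is L1's direction at 65.0°, so u = (cos 65.0°, sin 65.0°) = (0.4226, 0.9063) and n = (−sin 65.0°, cos 65.0°) = (-0.9063, 0.4226). L is at the origin and F lies 23.0 along u from L, so F = 23.0·u = (9.720, 20.85). Tangency of A1 to both parallel lines with radius 3.7 puts M and G at L ± 3.7·n: M = (-3.353, 1.564), G = (3.353, -1.564). Equal radii place U and Z the same way about F: U = F + 3.7·n = (6.367, 22.41), Z = F − 3.7·n = (13.07, 19.28). Then cos ∠MGU = GM·GU / (|GM||GU|), giving 72.16°.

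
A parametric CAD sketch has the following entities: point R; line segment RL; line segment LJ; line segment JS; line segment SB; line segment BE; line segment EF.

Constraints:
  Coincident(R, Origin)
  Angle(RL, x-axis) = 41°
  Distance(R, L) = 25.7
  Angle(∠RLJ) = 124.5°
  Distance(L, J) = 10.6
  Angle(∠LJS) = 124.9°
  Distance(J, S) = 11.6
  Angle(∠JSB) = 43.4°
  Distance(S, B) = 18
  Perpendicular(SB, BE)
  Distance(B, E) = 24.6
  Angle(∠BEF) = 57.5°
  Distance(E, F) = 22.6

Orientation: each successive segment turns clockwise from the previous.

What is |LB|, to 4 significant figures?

5.876

R is at the origin; RL runs at 41.0° with length 25.7, so L = (19.40, 16.86). ∠RLJ = 124.5° gives LJ at -14.50° from the x-axis; with |LJ| = 10.6, J = (29.66, 14.21). ∠LJS = 124.9° gives JS at -69.60° from the x-axis; with |JS| = 11.6, S = (33.70, 3.334). ∠JSB = 43.4° gives SB at 153.8° from the x-axis; with |SB| = 18.0, B = (17.55, 11.28). Then |LB| = |B − L| = 5.876.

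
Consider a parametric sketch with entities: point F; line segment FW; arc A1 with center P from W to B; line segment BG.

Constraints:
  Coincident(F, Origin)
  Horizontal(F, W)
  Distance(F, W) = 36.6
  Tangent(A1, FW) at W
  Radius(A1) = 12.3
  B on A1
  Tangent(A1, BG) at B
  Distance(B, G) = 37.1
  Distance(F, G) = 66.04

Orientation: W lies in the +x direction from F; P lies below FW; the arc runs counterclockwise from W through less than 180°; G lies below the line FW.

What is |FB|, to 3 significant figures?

31.1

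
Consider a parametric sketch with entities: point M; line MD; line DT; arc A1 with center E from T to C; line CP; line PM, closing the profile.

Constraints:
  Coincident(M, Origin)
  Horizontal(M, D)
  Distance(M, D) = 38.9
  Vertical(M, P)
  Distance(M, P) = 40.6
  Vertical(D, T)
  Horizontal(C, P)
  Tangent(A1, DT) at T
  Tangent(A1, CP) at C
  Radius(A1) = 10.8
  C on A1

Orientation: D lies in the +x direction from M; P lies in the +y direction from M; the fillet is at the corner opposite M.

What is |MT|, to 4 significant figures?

49.00

M is at the origin; MD is horizontal with |MD| = 38.9 and D on the +x side, so D = (38.90, 0.000). M and P share the same x with |MP| = 40.6 and P on the +y side, so P = (0.000, 40.60). The virtual corner opposite M is at (38.90, 40.60). The tangent condition forces ET to be normal to DT and tangency of A1 to CP means the radius EC is perpendicular to CP, with radius 10.8, so the center E sits 10.8 in from both sides at E = (28.10, 29.80). That places the tangent points at T = (38.90, 29.80) on DT and C = (28.10, 40.60) on CP. Then |MT| = |T − M| = 49.00.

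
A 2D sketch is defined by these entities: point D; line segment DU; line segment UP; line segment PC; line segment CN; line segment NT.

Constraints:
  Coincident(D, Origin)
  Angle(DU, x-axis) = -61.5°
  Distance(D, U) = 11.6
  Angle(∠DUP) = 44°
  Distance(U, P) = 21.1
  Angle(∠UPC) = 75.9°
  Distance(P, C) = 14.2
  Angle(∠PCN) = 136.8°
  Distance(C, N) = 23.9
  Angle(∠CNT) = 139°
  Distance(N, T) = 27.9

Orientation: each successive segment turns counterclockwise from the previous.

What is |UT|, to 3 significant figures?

37.7

D is at the origin; DU runs at -61.5° with length 11.6, so U = (5.54, -10.2). ∠DUP = 44.0° gives UP at 74.5° from the x-axis; with |UP| = 21.1, P = (11.2, 10.1). ∠UPC = 75.9° gives PC at 179° from the x-axis; with |PC| = 14.2, C = (-3.02, 10.5). ∠PCN = 136.8° gives CN at -138° from the x-axis; with |CN| = 23.9, N = (-20.8, -5.44). ∠CNT = 139.0° gives NT at -97.2° from the x-axis; with |NT| = 27.9, T = (-24.3, -33.1). Then |UT| = |T − U| = 37.7.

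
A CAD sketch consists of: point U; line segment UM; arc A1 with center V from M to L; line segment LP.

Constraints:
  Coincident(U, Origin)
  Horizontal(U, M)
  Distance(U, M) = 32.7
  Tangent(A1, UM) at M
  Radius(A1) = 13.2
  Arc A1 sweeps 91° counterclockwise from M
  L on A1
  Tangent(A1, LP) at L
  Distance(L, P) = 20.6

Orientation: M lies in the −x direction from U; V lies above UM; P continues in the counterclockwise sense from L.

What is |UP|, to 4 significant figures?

39.40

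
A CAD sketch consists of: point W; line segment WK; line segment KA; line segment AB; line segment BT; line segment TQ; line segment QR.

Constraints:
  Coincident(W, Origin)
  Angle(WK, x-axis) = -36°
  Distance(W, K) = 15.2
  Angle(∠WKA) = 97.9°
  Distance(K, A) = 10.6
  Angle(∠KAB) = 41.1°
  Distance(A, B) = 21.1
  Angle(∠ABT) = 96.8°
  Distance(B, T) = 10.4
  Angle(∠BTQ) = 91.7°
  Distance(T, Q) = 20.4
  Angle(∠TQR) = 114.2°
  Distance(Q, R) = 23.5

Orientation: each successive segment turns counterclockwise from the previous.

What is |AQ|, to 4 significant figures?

13.52

W is at the origin; WK runs at -36.0° with length 15.2, so K = (12.30, -8.934). ∠WKA = 97.9° gives KA at 46.10° from the x-axis; with |KA| = 10.6, A = (19.65, -1.296). ∠KAB = 41.1° gives AB at -175.0° from the x-axis; with |AB| = 21.1, B = (-1.373, -3.135). ∠ABT = 96.8° gives BT at -91.80° from the x-axis; with |BT| = 10.4, T = (-1.699, -13.53). ∠BTQ = 91.7° gives TQ at -3.500° from the x-axis; with |TQ| = 20.4, Q = (18.66, -14.78). Then |AQ| = |Q − A| = 13.52.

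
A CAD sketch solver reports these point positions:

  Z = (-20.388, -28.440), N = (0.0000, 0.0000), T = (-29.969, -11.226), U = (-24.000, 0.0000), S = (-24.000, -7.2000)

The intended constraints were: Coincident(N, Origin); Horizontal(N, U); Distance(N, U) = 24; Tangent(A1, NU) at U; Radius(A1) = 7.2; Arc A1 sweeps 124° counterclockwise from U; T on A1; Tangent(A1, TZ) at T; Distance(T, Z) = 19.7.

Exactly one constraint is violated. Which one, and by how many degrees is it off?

Tangent(A1, TZ) at T — off by 4.90°.

N = (0.00, 0.00) ✓; N.y = 0.00, U.y = 0.00 ✓; |NU| = 24.00 ✓; ∠(SU, UN) = 90.00° ✓; |SU| = 7.200 ✓; bearing(S→T) − bearing(S→U) = 124.0° ✓; |ST| = 7.200 ✓; ∠(ST, TZ) = 94.90° ✗; |TZ| = 19.70 ✓.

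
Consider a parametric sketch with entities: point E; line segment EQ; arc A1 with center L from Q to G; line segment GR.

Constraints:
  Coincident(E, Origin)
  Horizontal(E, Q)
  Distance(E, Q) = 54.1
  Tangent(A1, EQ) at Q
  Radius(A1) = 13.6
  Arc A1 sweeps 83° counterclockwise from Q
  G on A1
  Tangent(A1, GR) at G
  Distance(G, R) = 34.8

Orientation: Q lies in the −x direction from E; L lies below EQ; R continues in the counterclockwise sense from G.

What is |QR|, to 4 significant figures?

49.75

E is at the origin; EQ is horizontal with |EQ| = 54.1 and Q on the −x side, so Q = (-54.10, 0.000). The tangent condition forces LQ to be normal to EQ, so L = Q + (0, -13.6) = (-54.10, -13.60). On A1, Q sits at bearing 90° from L; an 83° counterclockwise sweep puts G at bearing 173°, so G = L + 13.6·(cos 173°, sin 173°) = (-67.60, -11.94). Tangency of A1 to GR means the radius LG is perpendicular to GR, so GR runs along (−sin 173°, cos 173°); with |GR| = 34.8, R = (-71.84, -46.48). Then |QR| = |R − Q| = 49.75.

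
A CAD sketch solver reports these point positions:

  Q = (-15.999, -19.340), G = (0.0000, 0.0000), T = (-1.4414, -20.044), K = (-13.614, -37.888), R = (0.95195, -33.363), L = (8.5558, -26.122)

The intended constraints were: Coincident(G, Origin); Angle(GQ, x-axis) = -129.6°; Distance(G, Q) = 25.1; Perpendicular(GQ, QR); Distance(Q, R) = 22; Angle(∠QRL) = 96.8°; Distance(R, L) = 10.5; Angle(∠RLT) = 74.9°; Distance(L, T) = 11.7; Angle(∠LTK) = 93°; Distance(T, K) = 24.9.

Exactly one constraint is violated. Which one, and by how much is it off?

Distance(T, K) = 24.9 — off by 3.30.

G = (0.00, 0.00) ✓; GQ at -129.6° ✓; |GQ| = 25.10 ✓; ∠(GQ, QR) = 90.00° ✓; |QR| = 22.00 ✓; ∠QRL = 96.80° ✓; |RL| = 10.50 ✓; ∠RLT = 74.90° ✓; |LT| = 11.70 ✓; ∠LTK = 93.00° ✓; |TK| = 21.60 ✗.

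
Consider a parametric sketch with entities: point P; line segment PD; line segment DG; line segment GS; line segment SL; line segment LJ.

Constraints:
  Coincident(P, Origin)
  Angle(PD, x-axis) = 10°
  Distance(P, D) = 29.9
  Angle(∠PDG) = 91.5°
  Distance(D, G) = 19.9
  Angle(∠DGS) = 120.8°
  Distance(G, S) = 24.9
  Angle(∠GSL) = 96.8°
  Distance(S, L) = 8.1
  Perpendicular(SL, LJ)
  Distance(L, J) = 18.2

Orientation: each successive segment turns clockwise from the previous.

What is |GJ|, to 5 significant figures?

12.831

P is at the origin; PD runs at 10.0° with length 29.9, so D = (29.446, 5.1921). ∠PDG = 91.5° gives DG at -78.500° from the x-axis; with |DG| = 19.9, G = (33.413, -14.308). ∠DGS = 120.8° gives GS at -137.70° from the x-axis; with |GS| = 24.9, S = (14.996, -31.066). ∠GSL = 96.8° gives SL at 139.10° from the x-axis; with |SL| = 8.1, L = (8.8739, -25.763). SL ⟂ LJ, so LJ runs at 49.100°; with |LJ| = 18.2, J = (20.790, -12.006). Then |GJ| = |J − G| = 12.831.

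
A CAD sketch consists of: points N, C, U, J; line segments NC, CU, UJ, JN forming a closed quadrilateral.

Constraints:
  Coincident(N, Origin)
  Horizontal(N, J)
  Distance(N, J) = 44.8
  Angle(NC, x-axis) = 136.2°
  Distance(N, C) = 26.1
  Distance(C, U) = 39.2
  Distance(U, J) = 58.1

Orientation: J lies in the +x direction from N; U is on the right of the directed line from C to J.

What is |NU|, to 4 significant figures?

22.30

Checks: |CU| = 39.20 ✓; |UJ| = 58.10 ✓.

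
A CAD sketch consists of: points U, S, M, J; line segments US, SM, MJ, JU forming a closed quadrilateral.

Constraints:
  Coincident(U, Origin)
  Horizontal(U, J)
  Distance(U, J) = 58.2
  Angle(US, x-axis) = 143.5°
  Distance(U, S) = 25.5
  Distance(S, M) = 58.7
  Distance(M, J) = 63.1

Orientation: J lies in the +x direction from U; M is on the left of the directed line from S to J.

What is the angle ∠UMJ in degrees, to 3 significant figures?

57.1°

Checks: |SM| = 58.70 ✓; |MJ| = 63.10 ✓.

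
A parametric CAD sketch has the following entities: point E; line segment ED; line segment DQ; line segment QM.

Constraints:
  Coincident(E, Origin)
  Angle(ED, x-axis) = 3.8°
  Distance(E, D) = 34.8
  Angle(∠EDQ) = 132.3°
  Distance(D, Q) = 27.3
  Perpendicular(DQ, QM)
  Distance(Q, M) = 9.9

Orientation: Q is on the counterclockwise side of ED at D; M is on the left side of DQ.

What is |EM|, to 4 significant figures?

53.14

E is at the origin; ED runs at 3.8° with length 34.8, so D = 34.8·(cos 3.8°, sin 3.8°) = (34.72, 2.306). ∠EDQ = 132.3°, so DQ runs at 3.8° + (180° − 132.3°) = 51.50° from the x-axis; with |DQ| = 27.3, Q = D + 27.3·(cos 51.50°, sin 51.50°) = (51.72, 23.67). DQ is perpendicular to QM; with |QM| = 9.9 on the left of DQ, M = Q + 9.9·(-0.7826, 0.6225) = (43.97, 29.83). Then |EM| = |M − E| = 53.14.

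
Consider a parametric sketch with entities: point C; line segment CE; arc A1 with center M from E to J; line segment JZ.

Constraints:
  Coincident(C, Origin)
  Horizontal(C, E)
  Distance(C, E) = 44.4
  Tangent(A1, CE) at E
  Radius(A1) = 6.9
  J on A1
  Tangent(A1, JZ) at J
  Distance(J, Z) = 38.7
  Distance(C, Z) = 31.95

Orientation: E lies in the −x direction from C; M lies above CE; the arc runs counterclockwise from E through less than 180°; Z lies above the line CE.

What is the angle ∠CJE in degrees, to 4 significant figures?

154.4°

C is at the origin; C and E share the same y with |CE| = 44.4 and E on the −x side, so E = (-44.40, 0.000). Tangency of A1 to CE means the radius ME is perpendicular to CE, so M = E + (0, 6.9) = (-44.40, 6.900). Since MJ ⟂ JZ (tangency), |MZ| = √(6.9² + 38.7²) = 39.31 regardless of where J sits on A1. So Z lies on both circle(C, 31.95) and circle(M, 39.31); the above-CE intersection is Z = (-12.24, 29.51). J is the foot of the tangent from Z: J = (-39.50, 2.040).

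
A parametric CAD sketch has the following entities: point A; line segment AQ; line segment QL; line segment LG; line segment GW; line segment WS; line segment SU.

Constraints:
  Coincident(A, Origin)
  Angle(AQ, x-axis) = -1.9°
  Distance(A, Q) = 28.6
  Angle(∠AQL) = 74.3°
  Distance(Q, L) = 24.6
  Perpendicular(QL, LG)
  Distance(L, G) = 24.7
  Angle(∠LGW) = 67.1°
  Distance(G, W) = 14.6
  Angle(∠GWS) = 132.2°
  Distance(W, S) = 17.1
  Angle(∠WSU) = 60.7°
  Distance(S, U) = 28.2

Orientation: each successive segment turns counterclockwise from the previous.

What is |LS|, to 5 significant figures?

19.317

∠LGW = 67.1° gives GW at -53.300° from the x-axis; with |GW| = 14.6, W = (7.4547, 5.3440). ∠GWS = 132.2° gives WS at -5.5000° from the x-axis; with |WS| = 17.1, S = (24.476, 3.7050). Then |LS| = |S − L| = 19.317.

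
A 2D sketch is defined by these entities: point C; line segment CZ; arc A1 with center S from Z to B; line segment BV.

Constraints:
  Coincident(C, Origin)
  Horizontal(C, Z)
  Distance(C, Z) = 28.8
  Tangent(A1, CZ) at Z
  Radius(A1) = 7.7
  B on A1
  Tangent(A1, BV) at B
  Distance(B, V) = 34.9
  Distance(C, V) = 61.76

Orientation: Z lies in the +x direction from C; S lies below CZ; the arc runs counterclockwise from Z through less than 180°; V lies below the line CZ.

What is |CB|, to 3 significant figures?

27.2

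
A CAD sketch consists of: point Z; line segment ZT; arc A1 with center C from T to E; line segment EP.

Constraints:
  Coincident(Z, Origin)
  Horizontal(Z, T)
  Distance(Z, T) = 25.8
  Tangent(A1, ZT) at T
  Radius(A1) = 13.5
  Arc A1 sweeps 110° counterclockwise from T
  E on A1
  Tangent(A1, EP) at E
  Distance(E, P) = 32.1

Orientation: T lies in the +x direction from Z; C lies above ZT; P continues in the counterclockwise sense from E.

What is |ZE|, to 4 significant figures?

42.54

Z is at the origin; ZT is horizontal with |ZT| = 25.8 and T on the +x side, so T = (25.80, 0.000). The tangent condition forces CT to be normal to ZT, so C = T + (0, 13.5) = (25.80, 13.50). On A1, T sits at bearing -90° from C; a 110° counterclockwise sweep puts E at bearing 20°, so E = C + 13.5·(cos 20°, sin 20°) = (38.49, 18.12). Then |ZE| = |E − Z| = 42.54.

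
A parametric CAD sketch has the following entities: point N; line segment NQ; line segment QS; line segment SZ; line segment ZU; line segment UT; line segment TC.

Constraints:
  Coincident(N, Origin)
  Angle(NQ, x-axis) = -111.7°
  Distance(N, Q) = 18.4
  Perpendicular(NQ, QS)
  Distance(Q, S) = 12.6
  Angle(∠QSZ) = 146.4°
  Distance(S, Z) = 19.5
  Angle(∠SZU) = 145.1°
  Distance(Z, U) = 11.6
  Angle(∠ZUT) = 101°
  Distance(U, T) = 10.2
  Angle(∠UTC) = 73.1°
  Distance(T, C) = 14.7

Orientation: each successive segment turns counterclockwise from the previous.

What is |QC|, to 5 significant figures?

24.256

N is at the origin; NQ runs at -111.7° with length 18.4, so Q = (-6.8033, -17.096). NQ is perpendicular to QS, so QS runs at -21.700°; with |QS| = 12.6, S = (4.9037, -21.755). ∠QSZ = 146.4° gives SZ at 11.900° from the x-axis; with |SZ| = 19.5, Z = (23.985, -17.734). ∠SZU = 145.1° gives ZU at 46.800° from the x-axis; with |ZU| = 11.6, U = (31.925, -9.2778). ∠ZUT = 101.0° gives UT at 125.80° from the x-axis; with |UT| = 10.2, T = (25.959, -1.0050). ∠UTC = 73.1° gives TC at -127.30° from the x-axis; with |TC| = 14.7, C = (17.051, -12.698). Then |QC| = |C − Q| = 24.256.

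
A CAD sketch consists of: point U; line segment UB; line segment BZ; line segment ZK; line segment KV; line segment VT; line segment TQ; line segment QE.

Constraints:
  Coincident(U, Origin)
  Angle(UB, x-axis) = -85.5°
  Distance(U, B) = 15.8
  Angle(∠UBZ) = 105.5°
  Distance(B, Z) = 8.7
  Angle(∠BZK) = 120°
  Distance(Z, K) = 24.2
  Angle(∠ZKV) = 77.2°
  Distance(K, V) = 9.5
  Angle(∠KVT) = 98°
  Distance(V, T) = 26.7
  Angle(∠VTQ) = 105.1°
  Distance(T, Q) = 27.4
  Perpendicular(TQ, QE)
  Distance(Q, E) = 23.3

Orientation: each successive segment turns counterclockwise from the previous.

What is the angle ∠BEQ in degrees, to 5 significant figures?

50.242°

U is at the origin; UB runs at -85.5° with length 15.8, so B = (1.2397, -15.751). ∠UBZ = 105.5° gives BZ at -11.000° from the x-axis; with |BZ| = 8.7, Z = (9.7798, -17.411). ∠BZK = 120.0° gives ZK at 49.000° from the x-axis; with |ZK| = 24.2, K = (25.656, 0.85264). ∠ZKV = 77.2° gives KV at 151.80° from the x-axis; with |KV| = 9.5, V = (17.284, 5.3419). ∠KVT = 98.0° gives VT at -126.20° from the x-axis; with |VT| = 26.7, T = (1.5149, -16.204). ∠VTQ = 105.1° gives TQ at -51.300° from the x-axis; with |TQ| = 27.4, Q = (18.647, -37.588). The perpendicularity gives QE at right angles to TQ, so QE runs at 38.700°; with |QE| = 23.3, E = (36.831, -23.020). Then cos ∠BEQ = EB·EQ / (|EB||EQ|), giving 50.242°.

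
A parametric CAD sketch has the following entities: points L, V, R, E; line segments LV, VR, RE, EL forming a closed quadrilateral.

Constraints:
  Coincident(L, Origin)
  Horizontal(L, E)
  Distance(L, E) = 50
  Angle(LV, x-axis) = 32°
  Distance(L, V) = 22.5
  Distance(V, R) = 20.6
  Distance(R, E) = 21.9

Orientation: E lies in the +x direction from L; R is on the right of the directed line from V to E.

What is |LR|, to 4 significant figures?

29.62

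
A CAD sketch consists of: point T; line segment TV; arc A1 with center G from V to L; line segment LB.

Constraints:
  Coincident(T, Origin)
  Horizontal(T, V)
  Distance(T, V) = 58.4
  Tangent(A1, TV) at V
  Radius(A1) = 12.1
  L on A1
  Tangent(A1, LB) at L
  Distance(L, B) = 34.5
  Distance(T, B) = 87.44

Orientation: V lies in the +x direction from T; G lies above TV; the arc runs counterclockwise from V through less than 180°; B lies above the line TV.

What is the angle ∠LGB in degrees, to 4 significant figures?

70.67°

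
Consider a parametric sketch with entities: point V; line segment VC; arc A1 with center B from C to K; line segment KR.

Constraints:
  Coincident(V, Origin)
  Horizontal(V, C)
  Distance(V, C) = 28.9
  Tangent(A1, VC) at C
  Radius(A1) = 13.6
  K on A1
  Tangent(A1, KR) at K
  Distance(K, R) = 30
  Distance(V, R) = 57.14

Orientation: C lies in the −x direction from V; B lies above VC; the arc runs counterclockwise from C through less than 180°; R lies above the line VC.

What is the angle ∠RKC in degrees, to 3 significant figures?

119°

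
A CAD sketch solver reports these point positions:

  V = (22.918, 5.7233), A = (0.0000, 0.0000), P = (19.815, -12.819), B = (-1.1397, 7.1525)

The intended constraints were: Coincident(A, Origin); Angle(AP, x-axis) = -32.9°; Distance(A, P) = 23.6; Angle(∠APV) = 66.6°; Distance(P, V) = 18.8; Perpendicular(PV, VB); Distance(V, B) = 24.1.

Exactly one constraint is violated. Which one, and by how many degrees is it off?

Perpendicular(PV, VB) — off by 6.10°.

A = (0.00, 0.00) ✓; AP at -32.90° ✓; |AP| = 23.60 ✓; ∠APV = 66.60° ✓; |PV| = 18.80 ✓; ∠(PV, VB) = 96.10° ✗; |VB| = 24.10 ✓.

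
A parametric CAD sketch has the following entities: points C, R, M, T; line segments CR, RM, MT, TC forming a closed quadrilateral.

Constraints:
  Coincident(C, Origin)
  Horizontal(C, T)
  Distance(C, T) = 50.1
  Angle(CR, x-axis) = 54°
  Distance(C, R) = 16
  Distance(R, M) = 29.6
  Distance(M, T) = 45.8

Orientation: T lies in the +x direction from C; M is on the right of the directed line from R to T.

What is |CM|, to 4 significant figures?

18.17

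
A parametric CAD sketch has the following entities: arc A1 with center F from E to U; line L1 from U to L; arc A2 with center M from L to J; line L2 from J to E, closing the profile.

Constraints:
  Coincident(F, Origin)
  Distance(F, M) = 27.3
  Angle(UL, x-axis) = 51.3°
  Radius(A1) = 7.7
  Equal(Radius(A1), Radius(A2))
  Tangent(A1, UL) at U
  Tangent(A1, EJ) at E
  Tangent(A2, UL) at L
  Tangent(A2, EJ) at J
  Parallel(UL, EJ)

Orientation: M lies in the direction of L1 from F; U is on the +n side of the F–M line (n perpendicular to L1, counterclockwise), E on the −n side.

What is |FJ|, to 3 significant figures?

28.4

Tangency of A1 to both parallel lines with radius 7.7 puts U and E at F ± 7.7·n: U = (-6.01, 4.81), E = (6.01, -4.81). Equal radii place L and J the same way about M: L = M + 7.7·n = (11.1, 26.1), J = M − 7.7·n = (23.1, 16.5). Then |FJ| = |J − F| = 28.4.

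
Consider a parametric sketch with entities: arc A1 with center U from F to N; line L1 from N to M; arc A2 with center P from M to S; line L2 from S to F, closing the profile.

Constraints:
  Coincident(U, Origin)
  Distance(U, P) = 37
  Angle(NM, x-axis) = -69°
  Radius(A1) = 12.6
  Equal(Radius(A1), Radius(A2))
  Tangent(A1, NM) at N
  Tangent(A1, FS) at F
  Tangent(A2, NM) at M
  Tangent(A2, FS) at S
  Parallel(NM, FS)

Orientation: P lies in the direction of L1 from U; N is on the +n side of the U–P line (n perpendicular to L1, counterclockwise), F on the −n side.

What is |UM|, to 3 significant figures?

39.1

Tangency of A1 to both parallel lines with radius 12.6 puts N and F at U ± 12.6·n: N = (11.8, 4.52), F = (-11.8, -4.52). Equal radii place M and S the same way about P: M = P + 12.6·n = (25.0, -30.0), S = P − 12.6·n = (1.50, -39.1). Then |UM| = |M − U| = 39.1.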